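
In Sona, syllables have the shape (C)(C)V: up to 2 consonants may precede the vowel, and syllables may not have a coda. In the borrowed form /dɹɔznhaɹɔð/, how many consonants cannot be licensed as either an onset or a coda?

Syllabifying with onset maximization leaves /z/, /ð/ stranded (no codas are permitted; onsets may contain at most 2 consonants).

2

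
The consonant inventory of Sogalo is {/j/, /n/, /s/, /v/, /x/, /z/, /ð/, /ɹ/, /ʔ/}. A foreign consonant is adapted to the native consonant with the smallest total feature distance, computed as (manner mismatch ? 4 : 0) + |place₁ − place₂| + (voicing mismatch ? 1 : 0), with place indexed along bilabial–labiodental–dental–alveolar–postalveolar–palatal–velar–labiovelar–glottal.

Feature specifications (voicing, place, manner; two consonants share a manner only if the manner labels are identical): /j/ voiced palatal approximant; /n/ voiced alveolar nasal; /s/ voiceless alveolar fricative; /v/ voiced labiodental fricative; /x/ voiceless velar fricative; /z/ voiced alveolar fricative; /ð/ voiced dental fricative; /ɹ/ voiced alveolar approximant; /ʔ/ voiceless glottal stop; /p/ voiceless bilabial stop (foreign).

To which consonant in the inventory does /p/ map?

v

/v/ is closest: manner differs (stop→fricative, +4), place distance 1 (bilabial→labiodental), voicing differs (+1); total 6. Next closest is /s/ at distance 7.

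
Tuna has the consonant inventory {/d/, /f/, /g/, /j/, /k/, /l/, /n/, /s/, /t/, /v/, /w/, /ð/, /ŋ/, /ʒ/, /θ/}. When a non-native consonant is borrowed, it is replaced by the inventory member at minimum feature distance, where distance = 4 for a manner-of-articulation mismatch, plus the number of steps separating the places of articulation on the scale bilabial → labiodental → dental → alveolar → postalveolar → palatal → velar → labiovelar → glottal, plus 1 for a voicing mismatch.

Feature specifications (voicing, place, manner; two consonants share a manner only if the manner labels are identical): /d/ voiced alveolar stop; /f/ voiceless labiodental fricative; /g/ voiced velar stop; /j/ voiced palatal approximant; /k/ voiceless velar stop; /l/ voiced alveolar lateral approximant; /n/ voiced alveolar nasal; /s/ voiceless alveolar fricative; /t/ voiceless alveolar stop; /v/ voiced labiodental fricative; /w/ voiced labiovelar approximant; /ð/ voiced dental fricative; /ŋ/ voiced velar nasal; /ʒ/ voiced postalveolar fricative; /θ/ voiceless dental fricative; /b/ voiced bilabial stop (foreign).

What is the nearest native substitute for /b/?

d

/d/ is closest: same manner (stop), place distance 3 (bilabial→alveolar), same voicing; total 3. Next closest is /t/ at distance 4.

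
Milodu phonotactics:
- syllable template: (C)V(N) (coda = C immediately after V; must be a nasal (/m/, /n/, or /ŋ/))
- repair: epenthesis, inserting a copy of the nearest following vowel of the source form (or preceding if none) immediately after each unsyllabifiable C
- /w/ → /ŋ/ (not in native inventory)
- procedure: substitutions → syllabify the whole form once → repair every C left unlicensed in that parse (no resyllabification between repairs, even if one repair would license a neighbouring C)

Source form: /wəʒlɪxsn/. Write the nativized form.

Substitution: /w/ → /ŋ/, giving /ŋəʒlɪxsn/.
Syllabifying with onset maximization leaves /ʒ/, /x/, /s/, /n/ stranded (only a nasal (/m/, /n/, or /ŋ/) is licensed in coda position; onsets are limited to one consonant).
Each unlicensed consonant becomes the onset of a new syllable: /ʒ/ → /ʒɪ/, /x/ → /xɪ/, /s/ → /sɪ/, /n/ → /nɪ/.

ŋəʒɪlɪxɪsɪnɪ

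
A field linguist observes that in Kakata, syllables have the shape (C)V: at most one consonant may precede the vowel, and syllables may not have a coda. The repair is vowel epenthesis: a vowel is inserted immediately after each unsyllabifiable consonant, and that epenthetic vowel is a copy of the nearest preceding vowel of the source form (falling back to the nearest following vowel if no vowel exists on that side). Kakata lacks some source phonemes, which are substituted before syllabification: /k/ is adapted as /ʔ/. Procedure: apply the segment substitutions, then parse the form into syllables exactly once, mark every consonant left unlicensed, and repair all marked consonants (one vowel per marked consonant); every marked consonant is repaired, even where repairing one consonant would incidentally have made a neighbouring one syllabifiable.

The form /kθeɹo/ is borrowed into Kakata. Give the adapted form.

ʔeθeɹo

Substitution: /k/ → /ʔ/, giving /ʔθeɹo/.
The consonants /ʔ/ cannot be parsed into a legal (C)V syllable (no codas are permitted; onsets are limited to one consonant).
Each unlicensed consonant becomes the onset of a new syllable: /ʔ/ → /ʔe/.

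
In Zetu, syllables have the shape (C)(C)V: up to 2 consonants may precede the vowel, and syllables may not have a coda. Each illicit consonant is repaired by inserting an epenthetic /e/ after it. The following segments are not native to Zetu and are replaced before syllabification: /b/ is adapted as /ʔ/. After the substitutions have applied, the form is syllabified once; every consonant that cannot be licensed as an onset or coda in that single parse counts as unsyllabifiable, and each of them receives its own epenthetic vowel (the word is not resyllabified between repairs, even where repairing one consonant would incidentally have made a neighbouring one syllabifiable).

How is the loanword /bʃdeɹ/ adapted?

ʔeʃdeɹe

Substitution: /b/ → /ʔ/, giving /ʔʃdeɹ/.
The consonants /ʔ/, /ɹ/ cannot be parsed into a legal (C)(C)V syllable (no codas are permitted; onsets may contain at most 2 consonants).
Epenthesis after each stranded consonant: /ʔ/ → /ʔe/, /ɹ/ → /ɹe/.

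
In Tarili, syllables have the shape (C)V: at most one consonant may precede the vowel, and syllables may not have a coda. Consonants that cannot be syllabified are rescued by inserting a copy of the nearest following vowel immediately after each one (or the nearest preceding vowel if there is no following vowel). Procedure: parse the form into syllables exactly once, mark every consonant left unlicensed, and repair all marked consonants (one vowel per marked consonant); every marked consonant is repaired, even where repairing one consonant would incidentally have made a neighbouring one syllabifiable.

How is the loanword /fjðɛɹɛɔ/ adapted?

fɛjɛðɛɹɛɔ

Syllabifying with onset maximization leaves /f/, /j/ stranded (no codas are permitted; onsets are limited to one consonant).
Each unlicensed consonant becomes the onset of a new syllable: /f/ → /fɛ/, /j/ → /jɛ/.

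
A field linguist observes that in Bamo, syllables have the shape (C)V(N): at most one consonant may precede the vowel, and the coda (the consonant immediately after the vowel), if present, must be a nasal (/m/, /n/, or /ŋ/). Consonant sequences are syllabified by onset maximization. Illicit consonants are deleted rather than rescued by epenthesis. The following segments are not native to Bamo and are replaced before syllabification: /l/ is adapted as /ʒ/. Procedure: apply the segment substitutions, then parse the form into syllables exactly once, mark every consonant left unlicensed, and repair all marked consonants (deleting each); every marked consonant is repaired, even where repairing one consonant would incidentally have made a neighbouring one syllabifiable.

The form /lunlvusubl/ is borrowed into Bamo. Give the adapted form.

Substitution: /l/ → /ʒ/, giving /ʒunʒvusubʒ/.
Under (C)V(N), the unsyllabifiable consonants are /ʒ/, /b/, /ʒ/ (only a nasal (/m/, /n/, or /ŋ/) is licensed in coda position; onsets are limited to one consonant).
Deletion applies to /ʒ/, /b/, /ʒ/.

ʒunvusu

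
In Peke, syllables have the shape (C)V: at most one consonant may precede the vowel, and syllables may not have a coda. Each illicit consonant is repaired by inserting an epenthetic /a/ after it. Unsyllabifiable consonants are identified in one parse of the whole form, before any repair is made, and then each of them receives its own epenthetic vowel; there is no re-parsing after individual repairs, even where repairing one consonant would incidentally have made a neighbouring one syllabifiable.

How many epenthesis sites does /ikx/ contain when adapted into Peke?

The unsyllabifiable consonants are /k/, /x/; each receives one epenthetic vowel.

2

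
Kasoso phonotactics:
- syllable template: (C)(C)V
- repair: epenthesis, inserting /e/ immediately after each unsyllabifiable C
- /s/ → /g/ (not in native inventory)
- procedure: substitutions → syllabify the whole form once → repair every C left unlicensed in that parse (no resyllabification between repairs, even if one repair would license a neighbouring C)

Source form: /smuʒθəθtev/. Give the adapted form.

gmuʒθəθteve

Substitution: /s/ → /g/, giving /gmuʒθəθtev/.
Under (C)(C)V, the unsyllabifiable consonants are /v/ (no codas are permitted; onsets may contain at most 2 consonants).
Epenthesis after each stranded consonant: /v/ → /ve/.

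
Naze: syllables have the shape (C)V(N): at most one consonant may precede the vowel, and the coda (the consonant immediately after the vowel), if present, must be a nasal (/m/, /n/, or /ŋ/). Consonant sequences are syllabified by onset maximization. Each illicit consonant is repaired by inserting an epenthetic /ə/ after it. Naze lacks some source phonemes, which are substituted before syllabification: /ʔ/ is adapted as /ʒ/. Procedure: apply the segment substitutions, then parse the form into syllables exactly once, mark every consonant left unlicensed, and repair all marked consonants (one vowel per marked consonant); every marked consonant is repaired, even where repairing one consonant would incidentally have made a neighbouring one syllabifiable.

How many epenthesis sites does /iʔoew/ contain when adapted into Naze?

After substitution the input is /iʒoew/.
The unsyllabifiable consonants are /w/; each receives one epenthetic vowel.

1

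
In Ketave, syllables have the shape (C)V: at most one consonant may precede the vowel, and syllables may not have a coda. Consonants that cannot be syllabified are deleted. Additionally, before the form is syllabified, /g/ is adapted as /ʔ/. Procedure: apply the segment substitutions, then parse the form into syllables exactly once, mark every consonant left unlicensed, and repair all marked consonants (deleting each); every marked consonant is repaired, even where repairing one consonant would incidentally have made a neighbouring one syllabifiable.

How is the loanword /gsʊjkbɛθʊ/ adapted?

sʊbɛθʊ

Substitution: /g/ → /ʔ/, giving /ʔsʊjkbɛθʊ/.
Under (C)V, the unsyllabifiable consonants are /ʔ/, /j/, /k/ (no codas are permitted; onsets are limited to one consonant).
Deleting the stranded consonants removes /ʔ/, /j/, /k/.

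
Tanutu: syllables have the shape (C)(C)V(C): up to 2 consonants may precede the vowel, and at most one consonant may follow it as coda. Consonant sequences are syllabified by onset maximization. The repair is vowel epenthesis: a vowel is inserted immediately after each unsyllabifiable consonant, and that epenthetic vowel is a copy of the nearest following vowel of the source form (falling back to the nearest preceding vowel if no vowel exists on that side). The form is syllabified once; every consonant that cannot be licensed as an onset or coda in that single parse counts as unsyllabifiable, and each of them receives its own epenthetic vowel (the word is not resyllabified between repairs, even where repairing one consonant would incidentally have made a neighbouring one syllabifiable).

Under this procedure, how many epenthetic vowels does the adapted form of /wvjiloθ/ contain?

The unsyllabifiable consonants are /w/; each receives one epenthetic vowel.

1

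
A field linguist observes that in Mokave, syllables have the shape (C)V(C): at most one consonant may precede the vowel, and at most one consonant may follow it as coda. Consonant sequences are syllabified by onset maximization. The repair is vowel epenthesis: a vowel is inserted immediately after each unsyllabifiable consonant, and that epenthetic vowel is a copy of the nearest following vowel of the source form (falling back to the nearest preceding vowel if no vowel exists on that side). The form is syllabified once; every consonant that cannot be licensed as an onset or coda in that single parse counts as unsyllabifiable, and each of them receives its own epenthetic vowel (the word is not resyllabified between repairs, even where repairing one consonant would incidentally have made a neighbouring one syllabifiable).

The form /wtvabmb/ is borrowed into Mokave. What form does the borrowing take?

The consonants /w/, /t/, /m/, /b/ cannot be parsed into a legal (C)V(C) syllable (at most one coda consonant is licensed; onsets are limited to one consonant).
Inserting the epenthetic vowel yields /w/ → /wa/, /t/ → /ta/, /m/ → /ma/, /b/ → /ba/.

watavabmaba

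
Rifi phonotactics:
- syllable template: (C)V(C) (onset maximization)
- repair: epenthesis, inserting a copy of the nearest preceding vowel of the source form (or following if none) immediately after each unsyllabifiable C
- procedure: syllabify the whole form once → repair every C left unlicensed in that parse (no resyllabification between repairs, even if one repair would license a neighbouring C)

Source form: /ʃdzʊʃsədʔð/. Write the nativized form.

Syllabifying with onset maximization leaves /ʃ/, /d/, /ʔ/, /ð/ stranded (at most one coda consonant is licensed; onsets are limited to one consonant).
Epenthesis after each stranded consonant: /ʃ/ → /ʃʊ/, /d/ → /dʊ/, /ʔ/ → /ʔə/, /ð/ → /ðə/.

ʃʊdʊzʊʃsədʔəðə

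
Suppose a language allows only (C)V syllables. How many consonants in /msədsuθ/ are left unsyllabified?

The consonants /m/, /d/, /θ/ cannot be parsed into a legal (C)V syllable (no codas are permitted; onsets are limited to one consonant).

3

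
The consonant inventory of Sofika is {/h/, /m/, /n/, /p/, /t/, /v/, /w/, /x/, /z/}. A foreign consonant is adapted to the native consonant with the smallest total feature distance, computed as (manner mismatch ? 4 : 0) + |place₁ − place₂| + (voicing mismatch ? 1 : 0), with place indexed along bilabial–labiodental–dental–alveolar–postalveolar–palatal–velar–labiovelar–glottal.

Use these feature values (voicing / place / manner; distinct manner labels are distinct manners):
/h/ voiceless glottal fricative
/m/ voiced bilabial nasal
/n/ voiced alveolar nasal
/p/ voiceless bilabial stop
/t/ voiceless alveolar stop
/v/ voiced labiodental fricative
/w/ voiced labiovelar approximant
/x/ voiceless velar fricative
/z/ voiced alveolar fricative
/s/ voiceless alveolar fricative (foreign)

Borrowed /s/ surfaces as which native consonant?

/z/ is closest: same manner (fricative), place distance 0 (alveolar→alveolar), voicing differs (+1); total 1. Next closest is /v/ at distance 3.

z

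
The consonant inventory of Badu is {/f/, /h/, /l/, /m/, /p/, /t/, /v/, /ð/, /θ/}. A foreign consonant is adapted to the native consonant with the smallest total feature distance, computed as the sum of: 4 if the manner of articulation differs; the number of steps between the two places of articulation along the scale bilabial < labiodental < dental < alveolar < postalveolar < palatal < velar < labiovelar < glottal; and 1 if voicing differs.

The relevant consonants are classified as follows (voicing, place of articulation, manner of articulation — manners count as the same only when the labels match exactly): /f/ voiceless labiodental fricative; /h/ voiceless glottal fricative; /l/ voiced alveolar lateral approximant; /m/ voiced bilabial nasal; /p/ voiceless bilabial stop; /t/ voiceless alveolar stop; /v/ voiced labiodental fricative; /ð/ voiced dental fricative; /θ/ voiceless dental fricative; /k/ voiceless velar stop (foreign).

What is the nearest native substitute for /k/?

t

/t/ is closest: same manner (stop), place distance 3 (velar→alveolar), same voicing; total 3. Next closest is /h/ at distance 6.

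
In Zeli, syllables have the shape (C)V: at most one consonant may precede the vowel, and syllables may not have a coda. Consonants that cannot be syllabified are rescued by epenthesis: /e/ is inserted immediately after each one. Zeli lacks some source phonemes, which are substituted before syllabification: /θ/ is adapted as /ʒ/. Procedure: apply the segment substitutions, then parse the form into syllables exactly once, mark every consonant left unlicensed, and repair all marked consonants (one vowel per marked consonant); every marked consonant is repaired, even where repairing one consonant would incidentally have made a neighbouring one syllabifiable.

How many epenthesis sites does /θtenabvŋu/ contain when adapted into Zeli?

After substitution the input is /ʒtenabvŋu/.
The unsyllabifiable consonants are /ʒ/, /b/, /v/; each receives one epenthetic vowel.

3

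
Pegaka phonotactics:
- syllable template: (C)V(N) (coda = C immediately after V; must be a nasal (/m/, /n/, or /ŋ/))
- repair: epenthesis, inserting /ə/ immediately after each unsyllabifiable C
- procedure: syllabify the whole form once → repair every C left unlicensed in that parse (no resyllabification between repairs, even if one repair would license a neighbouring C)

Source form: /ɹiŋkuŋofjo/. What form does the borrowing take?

ɹiŋkuŋofəjo

Under (C)V(N), the unsyllabifiable consonants are /f/ (only a nasal (/m/, /n/, or /ŋ/) is licensed in coda position; onsets are limited to one consonant).
Inserting the epenthetic vowel yields /f/ → /fə/.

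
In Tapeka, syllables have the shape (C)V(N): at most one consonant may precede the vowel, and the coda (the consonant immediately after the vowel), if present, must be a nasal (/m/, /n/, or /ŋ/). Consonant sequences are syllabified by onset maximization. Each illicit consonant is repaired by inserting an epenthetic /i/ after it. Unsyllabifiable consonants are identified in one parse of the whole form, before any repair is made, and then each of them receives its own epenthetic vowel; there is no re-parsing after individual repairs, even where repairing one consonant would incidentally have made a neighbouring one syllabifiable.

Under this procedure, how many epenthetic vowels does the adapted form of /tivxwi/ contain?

The unsyllabifiable consonants are /v/, /x/; each receives one epenthetic vowel.

2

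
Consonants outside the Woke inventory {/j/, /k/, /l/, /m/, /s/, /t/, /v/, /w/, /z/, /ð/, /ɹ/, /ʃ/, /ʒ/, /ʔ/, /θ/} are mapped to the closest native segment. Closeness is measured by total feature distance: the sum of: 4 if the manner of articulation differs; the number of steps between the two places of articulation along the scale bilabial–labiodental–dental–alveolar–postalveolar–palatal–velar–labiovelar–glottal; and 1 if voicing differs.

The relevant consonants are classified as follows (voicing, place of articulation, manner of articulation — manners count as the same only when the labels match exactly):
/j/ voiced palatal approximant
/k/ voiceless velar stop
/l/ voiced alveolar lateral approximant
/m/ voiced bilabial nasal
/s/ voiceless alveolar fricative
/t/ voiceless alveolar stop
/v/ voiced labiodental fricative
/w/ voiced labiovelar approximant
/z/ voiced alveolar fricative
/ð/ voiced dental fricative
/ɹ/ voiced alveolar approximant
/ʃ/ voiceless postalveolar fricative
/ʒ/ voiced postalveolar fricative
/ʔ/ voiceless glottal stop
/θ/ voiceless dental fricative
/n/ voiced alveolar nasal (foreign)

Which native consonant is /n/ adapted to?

/m/ is closest: same manner (nasal), place distance 3 (alveolar→bilabial), same voicing; total 3. Next closest is /l/ at distance 4.

m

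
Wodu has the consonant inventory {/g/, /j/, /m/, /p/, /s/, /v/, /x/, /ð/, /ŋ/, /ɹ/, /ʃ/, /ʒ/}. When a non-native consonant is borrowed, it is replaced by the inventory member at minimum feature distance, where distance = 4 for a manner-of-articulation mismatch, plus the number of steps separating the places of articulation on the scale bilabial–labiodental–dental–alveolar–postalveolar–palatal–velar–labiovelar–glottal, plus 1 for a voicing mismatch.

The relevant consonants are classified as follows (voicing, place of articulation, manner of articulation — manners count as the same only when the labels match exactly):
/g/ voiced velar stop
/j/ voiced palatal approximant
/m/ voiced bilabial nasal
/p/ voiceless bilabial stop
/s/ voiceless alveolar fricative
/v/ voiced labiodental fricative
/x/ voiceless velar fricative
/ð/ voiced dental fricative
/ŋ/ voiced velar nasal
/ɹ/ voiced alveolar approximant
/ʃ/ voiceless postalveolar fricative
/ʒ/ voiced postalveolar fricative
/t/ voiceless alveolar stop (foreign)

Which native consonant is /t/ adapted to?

/p/ is closest: same manner (stop), place distance 3 (alveolar→bilabial), same voicing; total 3. Next closest is /g/ at distance 4.

p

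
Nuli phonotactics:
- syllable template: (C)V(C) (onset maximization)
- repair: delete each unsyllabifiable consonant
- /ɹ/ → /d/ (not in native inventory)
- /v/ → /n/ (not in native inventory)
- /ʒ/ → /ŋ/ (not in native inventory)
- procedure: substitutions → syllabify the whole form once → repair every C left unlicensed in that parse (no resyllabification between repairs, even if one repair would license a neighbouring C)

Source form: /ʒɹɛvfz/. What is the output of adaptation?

Substitution: /ʒ/ → /ŋ/, /ɹ/ → /d/, /v/ → /n/, giving /ŋdɛnfz/.
Under (C)V(C), the unsyllabifiable consonants are /ŋ/, /f/, /z/ (at most one coda consonant is licensed; onsets are limited to one consonant).
Deleting the stranded consonants removes /ŋ/, /f/, /z/.

dɛn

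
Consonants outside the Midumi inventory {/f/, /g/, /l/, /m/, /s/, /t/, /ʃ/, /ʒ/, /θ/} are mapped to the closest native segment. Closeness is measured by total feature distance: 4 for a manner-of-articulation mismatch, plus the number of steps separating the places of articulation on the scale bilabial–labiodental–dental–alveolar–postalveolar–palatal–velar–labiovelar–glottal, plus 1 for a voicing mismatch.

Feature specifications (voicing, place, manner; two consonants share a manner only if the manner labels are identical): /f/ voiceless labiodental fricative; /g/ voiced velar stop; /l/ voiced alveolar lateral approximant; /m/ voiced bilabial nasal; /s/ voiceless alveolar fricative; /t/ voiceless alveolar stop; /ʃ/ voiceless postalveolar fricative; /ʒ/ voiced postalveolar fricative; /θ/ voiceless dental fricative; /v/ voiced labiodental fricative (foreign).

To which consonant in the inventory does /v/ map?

f

/f/ is closest: same manner (fricative), place distance 0 (labiodental→labiodental), voicing differs (+1); total 1. Next closest is /θ/ at distance 2.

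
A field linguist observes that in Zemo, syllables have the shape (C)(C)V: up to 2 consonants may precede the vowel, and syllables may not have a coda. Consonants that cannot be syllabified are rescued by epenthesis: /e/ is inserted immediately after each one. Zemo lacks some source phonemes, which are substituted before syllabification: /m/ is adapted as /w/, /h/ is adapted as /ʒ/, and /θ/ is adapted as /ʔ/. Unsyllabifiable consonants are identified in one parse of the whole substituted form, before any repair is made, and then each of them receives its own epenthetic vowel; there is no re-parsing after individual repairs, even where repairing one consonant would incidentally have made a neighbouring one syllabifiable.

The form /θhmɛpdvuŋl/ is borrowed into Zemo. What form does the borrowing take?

ʔeʒwɛpedvuŋele

Substitution: /θ/ → /ʔ/, /h/ → /ʒ/, /m/ → /w/, giving /ʔʒwɛpdvuŋl/.
Syllabifying with onset maximization leaves /ʔ/, /p/, /ŋ/, /l/ stranded (no codas are permitted; onsets may contain at most 2 consonants).
Inserting the epenthetic vowel yields /ʔ/ → /ʔe/, /p/ → /pe/, /ŋ/ → /ŋe/, /l/ → /le/.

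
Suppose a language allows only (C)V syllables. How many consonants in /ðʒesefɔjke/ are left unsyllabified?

2

Under (C)V, the unsyllabifiable consonants are /ð/, /j/ (no codas are permitted; onsets are limited to one consonant).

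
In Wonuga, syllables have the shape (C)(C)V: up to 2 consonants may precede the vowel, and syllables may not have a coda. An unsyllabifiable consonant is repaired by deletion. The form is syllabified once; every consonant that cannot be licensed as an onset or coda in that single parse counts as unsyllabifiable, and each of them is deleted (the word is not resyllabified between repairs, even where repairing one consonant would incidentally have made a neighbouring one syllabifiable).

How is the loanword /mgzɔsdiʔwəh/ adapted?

gzɔsdiʔwə

Syllabifying with onset maximization leaves /m/, /h/ stranded (no codas are permitted; onsets may contain at most 2 consonants).
Deleting the stranded consonants removes /m/, /h/.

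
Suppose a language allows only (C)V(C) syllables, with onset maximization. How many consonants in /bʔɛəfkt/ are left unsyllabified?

3

Under (C)V(C), the unsyllabifiable consonants are /b/, /k/, /t/ (at most one coda consonant is licensed; onsets are limited to one consonant).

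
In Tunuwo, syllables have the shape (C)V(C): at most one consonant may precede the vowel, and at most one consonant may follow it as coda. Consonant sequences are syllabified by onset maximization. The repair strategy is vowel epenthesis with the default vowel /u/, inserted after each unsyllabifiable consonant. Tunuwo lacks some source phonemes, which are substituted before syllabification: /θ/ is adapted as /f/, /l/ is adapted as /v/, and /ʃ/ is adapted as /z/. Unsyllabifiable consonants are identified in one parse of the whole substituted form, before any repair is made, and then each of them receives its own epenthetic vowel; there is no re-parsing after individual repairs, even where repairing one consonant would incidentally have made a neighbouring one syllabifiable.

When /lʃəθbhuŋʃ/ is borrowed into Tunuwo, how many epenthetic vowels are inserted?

After substitution the input is /vzəfbhuŋz/.
The unsyllabifiable consonants are /v/, /b/, /z/; each receives one epenthetic vowel.

3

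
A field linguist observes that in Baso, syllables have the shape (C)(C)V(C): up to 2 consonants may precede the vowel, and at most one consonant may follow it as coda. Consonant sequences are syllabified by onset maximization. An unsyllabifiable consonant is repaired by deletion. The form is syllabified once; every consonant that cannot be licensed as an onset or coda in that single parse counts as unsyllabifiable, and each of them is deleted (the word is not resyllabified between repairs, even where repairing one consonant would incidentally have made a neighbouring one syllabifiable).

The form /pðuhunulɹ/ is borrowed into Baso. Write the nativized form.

Under (C)(C)V(C), the unsyllabifiable consonants are /ɹ/ (at most one coda consonant is licensed; onsets may contain at most 2 consonants).
Each unlicensed consonant is deleted: /ɹ/.

pðuhunul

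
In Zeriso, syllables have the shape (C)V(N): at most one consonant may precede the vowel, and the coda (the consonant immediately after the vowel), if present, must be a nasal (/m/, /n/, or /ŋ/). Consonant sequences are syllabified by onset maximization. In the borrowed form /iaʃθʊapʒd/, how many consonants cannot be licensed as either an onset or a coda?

The consonants /ʃ/, /p/, /ʒ/, /d/ cannot be parsed into a legal (C)V(N) syllable (only a nasal (/m/, /n/, or /ŋ/) is licensed in coda position; onsets are limited to one consonant).

4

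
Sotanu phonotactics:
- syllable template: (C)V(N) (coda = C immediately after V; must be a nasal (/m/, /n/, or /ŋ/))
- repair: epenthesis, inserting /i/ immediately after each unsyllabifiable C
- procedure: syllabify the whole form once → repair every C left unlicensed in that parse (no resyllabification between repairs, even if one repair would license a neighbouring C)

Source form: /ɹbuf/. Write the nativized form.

ɹibufi

The consonants /ɹ/, /f/ cannot be parsed into a legal (C)V(N) syllable (only a nasal (/m/, /n/, or /ŋ/) is licensed in coda position; onsets are limited to one consonant).
Inserting the epenthetic vowel yields /ɹ/ → /ɹi/, /f/ → /fi/.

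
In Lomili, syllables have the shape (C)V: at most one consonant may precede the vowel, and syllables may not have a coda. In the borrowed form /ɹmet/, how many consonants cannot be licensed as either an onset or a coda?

Under (C)V, the unsyllabifiable consonants are /ɹ/, /t/ (no codas are permitted; onsets are limited to one consonant).

2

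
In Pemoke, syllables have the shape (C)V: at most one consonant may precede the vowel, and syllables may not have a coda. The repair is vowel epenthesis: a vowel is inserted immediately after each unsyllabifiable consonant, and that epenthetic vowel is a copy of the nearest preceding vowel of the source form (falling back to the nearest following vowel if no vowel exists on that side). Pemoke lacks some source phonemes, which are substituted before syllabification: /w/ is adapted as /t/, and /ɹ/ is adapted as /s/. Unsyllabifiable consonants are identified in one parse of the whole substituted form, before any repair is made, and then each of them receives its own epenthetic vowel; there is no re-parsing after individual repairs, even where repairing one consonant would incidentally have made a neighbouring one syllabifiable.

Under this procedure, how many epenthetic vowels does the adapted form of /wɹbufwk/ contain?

5

After substitution the input is /tsbuftk/.
The unsyllabifiable consonants are /t/, /s/, /f/, /t/, /k/; each receives one epenthetic vowel.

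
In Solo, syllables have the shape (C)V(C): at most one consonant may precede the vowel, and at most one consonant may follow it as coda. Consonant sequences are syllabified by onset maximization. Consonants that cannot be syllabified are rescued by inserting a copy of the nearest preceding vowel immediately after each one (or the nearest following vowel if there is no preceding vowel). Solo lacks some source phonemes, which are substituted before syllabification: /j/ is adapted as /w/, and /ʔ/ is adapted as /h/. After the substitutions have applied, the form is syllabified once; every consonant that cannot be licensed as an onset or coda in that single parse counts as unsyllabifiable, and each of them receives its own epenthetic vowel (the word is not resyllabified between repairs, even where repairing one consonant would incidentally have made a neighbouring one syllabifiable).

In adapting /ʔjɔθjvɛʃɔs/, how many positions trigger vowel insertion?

2

After substitution the input is /hwɔθwvɛʃɔs/.
The unsyllabifiable consonants are /h/, /w/; each receives one epenthetic vowel.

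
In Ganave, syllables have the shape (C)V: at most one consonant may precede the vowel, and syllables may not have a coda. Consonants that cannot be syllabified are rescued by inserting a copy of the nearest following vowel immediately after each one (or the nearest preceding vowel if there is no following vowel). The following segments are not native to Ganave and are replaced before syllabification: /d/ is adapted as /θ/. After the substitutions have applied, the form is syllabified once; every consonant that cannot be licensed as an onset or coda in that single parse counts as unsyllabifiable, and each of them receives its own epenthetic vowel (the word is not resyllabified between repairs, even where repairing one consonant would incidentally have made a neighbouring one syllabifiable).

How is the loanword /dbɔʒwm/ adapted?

θɔbɔʒɔwɔmɔ

Substitution: /d/ → /θ/, giving /θbɔʒwm/.
The consonants /θ/, /ʒ/, /w/, /m/ cannot be parsed into a legal (C)V syllable (no codas are permitted; onsets are limited to one consonant).
Each unlicensed consonant becomes the onset of a new syllable: /θ/ → /θɔ/, /ʒ/ → /ʒɔ/, /w/ → /wɔ/, /m/ → /mɔ/.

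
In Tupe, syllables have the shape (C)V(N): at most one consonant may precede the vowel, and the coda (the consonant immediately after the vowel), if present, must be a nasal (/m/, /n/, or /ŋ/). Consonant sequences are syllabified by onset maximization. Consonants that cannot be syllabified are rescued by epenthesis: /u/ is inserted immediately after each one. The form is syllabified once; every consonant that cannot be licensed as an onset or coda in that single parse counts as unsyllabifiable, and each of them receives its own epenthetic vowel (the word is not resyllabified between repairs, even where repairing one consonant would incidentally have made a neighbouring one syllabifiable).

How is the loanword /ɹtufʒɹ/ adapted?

ɹutufuʒuɹu

The consonants /ɹ/, /f/, /ʒ/, /ɹ/ cannot be parsed into a legal (C)V(N) syllable (only a nasal (/m/, /n/, or /ŋ/) is licensed in coda position; onsets are limited to one consonant).
Each unlicensed consonant becomes the onset of a new syllable: /ɹ/ → /ɹu/, /f/ → /fu/, /ʒ/ → /ʒu/, /ɹ/ → /ɹu/.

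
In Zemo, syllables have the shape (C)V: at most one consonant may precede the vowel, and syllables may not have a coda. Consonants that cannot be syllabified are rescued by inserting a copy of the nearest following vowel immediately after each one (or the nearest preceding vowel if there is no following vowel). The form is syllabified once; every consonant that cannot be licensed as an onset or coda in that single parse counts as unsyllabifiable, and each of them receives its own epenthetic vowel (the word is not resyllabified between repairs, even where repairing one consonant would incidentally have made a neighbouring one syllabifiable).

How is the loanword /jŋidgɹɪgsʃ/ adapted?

The consonants /j/, /d/, /g/, /g/, /s/, /ʃ/ cannot be parsed into a legal (C)V syllable (no codas are permitted; onsets are limited to one consonant).
Inserting the epenthetic vowel yields /j/ → /ji/, /d/ → /dɪ/, /g/ → /gɪ/, /g/ → /gɪ/, /s/ → /sɪ/, /ʃ/ → /ʃɪ/.

jiŋidɪgɪɹɪgɪsɪʃɪ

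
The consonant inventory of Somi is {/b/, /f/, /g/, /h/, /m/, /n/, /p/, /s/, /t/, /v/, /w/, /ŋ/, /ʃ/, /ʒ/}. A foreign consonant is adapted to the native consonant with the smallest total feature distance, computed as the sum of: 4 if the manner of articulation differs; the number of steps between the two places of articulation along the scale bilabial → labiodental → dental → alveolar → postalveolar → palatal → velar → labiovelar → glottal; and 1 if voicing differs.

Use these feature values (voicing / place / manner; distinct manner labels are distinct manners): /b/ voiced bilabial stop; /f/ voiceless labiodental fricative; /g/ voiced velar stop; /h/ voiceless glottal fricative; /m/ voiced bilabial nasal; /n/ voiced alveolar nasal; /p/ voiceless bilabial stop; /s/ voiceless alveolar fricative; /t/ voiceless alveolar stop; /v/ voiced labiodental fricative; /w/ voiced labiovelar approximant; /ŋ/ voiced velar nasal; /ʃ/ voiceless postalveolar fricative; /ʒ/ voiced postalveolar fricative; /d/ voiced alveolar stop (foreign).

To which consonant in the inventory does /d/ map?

t

/t/ is closest: same manner (stop), place distance 0 (alveolar→alveolar), voicing differs (+1); total 1. Next closest is /b/ at distance 3.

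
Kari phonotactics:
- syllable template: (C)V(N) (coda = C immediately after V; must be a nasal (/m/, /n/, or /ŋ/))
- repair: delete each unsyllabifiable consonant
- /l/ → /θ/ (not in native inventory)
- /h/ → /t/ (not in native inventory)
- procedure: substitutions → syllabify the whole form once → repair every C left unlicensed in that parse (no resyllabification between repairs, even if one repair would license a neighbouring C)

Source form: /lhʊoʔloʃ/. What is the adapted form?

tʊoθo

Substitution: /l/ → /θ/, /h/ → /t/, giving /θtʊoʔθoʃ/.
The consonants /θ/, /ʔ/, /ʃ/ cannot be parsed into a legal (C)V(N) syllable (only a nasal (/m/, /n/, or /ŋ/) is licensed in coda position; onsets are limited to one consonant).
Deleting the stranded consonants removes /θ/, /ʔ/, /ʃ/.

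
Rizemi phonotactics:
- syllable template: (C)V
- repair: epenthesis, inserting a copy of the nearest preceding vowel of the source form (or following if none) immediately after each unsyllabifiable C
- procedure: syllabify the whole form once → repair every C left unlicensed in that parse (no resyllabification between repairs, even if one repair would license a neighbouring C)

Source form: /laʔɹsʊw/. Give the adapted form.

The consonants /ʔ/, /ɹ/, /w/ cannot be parsed into a legal (C)V syllable (no codas are permitted; onsets are limited to one consonant).
Inserting the epenthetic vowel yields /ʔ/ → /ʔa/, /ɹ/ → /ɹa/, /w/ → /wʊ/.

laʔaɹasʊwʊ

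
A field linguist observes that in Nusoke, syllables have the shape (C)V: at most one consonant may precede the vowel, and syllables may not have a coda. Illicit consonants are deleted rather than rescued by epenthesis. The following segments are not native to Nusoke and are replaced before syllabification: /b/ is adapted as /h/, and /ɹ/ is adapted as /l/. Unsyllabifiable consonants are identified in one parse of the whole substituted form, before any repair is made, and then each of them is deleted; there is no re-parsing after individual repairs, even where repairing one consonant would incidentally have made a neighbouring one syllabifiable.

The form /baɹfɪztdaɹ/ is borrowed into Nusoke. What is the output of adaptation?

Substitution: /b/ → /h/, /ɹ/ → /l/, giving /halfɪztdal/.
Syllabifying with onset maximization leaves /l/, /z/, /t/, /l/ stranded (no codas are permitted; onsets are limited to one consonant).
Deletion applies to /l/, /z/, /t/, /l/.

hafɪda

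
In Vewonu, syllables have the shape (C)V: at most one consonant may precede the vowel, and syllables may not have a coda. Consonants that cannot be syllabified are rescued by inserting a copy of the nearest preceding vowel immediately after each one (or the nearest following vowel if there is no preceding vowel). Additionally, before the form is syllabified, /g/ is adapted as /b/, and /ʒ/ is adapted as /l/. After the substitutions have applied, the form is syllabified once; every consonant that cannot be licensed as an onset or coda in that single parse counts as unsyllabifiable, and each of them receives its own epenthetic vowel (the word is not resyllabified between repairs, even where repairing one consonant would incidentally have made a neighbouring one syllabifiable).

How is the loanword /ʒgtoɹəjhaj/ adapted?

Substitution: /ʒ/ → /l/, /g/ → /b/, giving /lbtoɹəjhaj/.
The consonants /l/, /b/, /j/, /j/ cannot be parsed into a legal (C)V syllable (no codas are permitted; onsets are limited to one consonant).
Epenthesis after each stranded consonant: /l/ → /lo/, /b/ → /bo/, /j/ → /jə/, /j/ → /ja/.

lobotoɹəjəhaja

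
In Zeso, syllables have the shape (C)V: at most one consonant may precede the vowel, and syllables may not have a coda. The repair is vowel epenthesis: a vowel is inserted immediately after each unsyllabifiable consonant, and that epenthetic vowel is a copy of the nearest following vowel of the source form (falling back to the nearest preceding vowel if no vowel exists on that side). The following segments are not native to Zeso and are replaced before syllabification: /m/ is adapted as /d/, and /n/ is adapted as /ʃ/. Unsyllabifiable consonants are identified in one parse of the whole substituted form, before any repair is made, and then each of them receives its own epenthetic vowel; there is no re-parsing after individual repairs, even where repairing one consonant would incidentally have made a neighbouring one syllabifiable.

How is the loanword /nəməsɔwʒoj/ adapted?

ʃədəsɔwoʒojo

Substitution: /n/ → /ʃ/, /m/ → /d/, giving /ʃədəsɔwʒoj/.
Under (C)V, the unsyllabifiable consonants are /w/, /j/ (no codas are permitted; onsets are limited to one consonant).
Inserting the epenthetic vowel yields /w/ → /wo/, /j/ → /jo/.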